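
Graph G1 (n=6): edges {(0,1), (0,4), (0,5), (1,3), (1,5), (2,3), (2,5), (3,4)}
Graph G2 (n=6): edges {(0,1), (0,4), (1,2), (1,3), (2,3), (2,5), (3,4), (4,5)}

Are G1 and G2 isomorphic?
Yes, isomorphic

The graphs are isomorphic.
One valid mapping φ: V(G1) → V(G2): 0→1, 1→3, 2→5, 3→4, 4→0, 5→2

Verify φ preserves adjacency — for each edge of G1, its image is an edge of G2:
  (0,1) → (φ(0),φ(1)) = (1,3) ∈ E(G2) ✓
  (0,4) → (φ(0),φ(4)) = (0,1) ∈ E(G2) ✓
  (0,5) → (φ(0),φ(5)) = (1,2) ∈ E(G2) ✓
  (1,3) → (φ(1),φ(3)) = (3,4) ∈ E(G2) ✓
  (1,5) → (φ(1),φ(5)) = (2,3) ∈ E(G2) ✓
  (2,3) → (φ(2),φ(3)) = (4,5) ∈ E(G2) ✓
  (2,5) → (φ(2),φ(5)) = (2,5) ∈ E(G2) ✓
  (3,4) → (φ(3),φ(4)) = (0,4) ∈ E(G2) ✓
All 8 edges of G1 map to edges of G2, and |E(G1)| = |E(G2)| = 8, so φ is a bijection on edges as well as vertices. Hence G1 ≅ G2.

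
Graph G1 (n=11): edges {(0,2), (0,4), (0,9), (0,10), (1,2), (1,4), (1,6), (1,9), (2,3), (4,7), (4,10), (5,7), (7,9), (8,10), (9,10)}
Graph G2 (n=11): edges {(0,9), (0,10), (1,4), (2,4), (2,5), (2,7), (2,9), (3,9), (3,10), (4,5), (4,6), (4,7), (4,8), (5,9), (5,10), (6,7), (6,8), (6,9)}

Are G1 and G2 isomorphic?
No, not isomorphic

The graphs are NOT isomorphic.

Counting triangles (3-cliques): G1 has 2, G2 has 5.
Triangle count is an isomorphism invariant, so differing triangle counts rule out isomorphism.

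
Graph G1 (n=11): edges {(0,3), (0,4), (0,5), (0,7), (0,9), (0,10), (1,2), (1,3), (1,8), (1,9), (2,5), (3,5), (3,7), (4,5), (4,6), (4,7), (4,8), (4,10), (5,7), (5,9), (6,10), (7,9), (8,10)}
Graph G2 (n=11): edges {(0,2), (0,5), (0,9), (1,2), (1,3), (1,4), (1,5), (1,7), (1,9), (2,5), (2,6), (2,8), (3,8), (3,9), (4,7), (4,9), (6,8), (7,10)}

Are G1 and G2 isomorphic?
No, not isomorphic

The graphs are NOT isomorphic.

Counting triangles (3-cliques): G1 has 13, G2 has 6.
Triangle count is an isomorphism invariant, so differing triangle counts rule out isomorphism.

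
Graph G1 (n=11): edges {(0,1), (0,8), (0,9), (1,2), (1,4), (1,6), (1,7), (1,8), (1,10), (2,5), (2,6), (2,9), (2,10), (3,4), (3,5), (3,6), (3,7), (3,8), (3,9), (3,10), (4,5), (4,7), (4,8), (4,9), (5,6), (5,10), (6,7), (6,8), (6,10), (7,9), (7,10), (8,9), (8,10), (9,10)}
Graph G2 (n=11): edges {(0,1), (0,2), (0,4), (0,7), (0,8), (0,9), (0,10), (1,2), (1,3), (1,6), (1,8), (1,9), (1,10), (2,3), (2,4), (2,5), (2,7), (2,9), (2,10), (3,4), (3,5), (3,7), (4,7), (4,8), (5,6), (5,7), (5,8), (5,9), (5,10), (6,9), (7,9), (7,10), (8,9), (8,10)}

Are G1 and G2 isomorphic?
Yes, isomorphic

The graphs are isomorphic.
One valid mapping φ: V(G1) → V(G2): 0→6, 1→5, 2→3, 3→0, 4→8, 5→4, 6→7, 7→10, 8→9, 9→1, 10→2

Verify φ preserves adjacency — for each edge of G1, its image is an edge of G2:
  (0,1) → (φ(0),φ(1)) = (5,6) ∈ E(G2) ✓
  (0,8) → (φ(0),φ(8)) = (6,9) ∈ E(G2) ✓
  (0,9) → (φ(0),φ(9)) = (1,6) ∈ E(G2) ✓
  (1,2) → (φ(1),φ(2)) = (3,5) ∈ E(G2) ✓
  (1,4) → (φ(1),φ(4)) = (5,8) ∈ E(G2) ✓
  (1,6) → (φ(1),φ(6)) = (5,7) ∈ E(G2) ✓
  (1,7) → (φ(1),φ(7)) = (5,10) ∈ E(G2) ✓
  (1,8) → (φ(1),φ(8)) = (5,9) ∈ E(G2) ✓
  (1,10) → (φ(1),φ(10)) = (2,5) ∈ E(G2) ✓
  (2,5) → (φ(2),φ(5)) = (3,4) ∈ E(G2) ✓
  (2,6) → (φ(2),φ(6)) = (3,7) ∈ E(G2) ✓
  (2,9) → (φ(2),φ(9)) = (1,3) ∈ E(G2) ✓
  (2,10) → (φ(2),φ(10)) = (2,3) ∈ E(G2) ✓
  (3,4) → (φ(3),φ(4)) = (0,8) ∈ E(G2) ✓
  (3,5) → (φ(3),φ(5)) = (0,4) ∈ E(G2) ✓
  (3,6) → (φ(3),φ(6)) = (0,7) ∈ E(G2) ✓
  (3,7) → (φ(3),φ(7)) = (0,10) ∈ E(G2) ✓
  (3,8) → (φ(3),φ(8)) = (0,9) ∈ E(G2) ✓
  (3,9) → (φ(3),φ(9)) = (0,1) ∈ E(G2) ✓
  (3,10) → (φ(3),φ(10)) = (0,2) ∈ E(G2) ✓
  (4,5) → (φ(4),φ(5)) = (4,8) ∈ E(G2) ✓
  (4,7) → (φ(4),φ(7)) = (8,10) ∈ E(G2) ✓
  (4,8) → (φ(4),φ(8)) = (8,9) ∈ E(G2) ✓
  (4,9) → (φ(4),φ(9)) = (1,8) ∈ E(G2) ✓
  (5,6) → (φ(5),φ(6)) = (4,7) ∈ E(G2) ✓
  (5,10) → (φ(5),φ(10)) = (2,4) ∈ E(G2) ✓
  (6,7) → (φ(6),φ(7)) = (7,10) ∈ E(G2) ✓
  (6,8) → (φ(6),φ(8)) = (7,9) ∈ E(G2) ✓
  (6,10) → (φ(6),φ(10)) = (2,7) ∈ E(G2) ✓
  (7,9) → (φ(7),φ(9)) = (1,10) ∈ E(G2) ✓
  (7,10) → (φ(7),φ(10)) = (2,10) ∈ E(G2) ✓
  (8,9) → (φ(8),φ(9)) = (1,9) ∈ E(G2) ✓
  (8,10) → (φ(8),φ(10)) = (2,9) ∈ E(G2) ✓
  (9,10) → (φ(9),φ(10)) = (1,2) ∈ E(G2) ✓
All 34 edges of G1 map to edges of G2, and |E(G1)| = |E(G2)| = 34, so φ is a bijection on edges as well as vertices. Hence G1 ≅ G2.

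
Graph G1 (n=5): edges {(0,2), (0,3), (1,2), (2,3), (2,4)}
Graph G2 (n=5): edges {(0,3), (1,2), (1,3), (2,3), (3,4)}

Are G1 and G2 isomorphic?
Yes, isomorphic

The graphs are isomorphic.
One valid mapping φ: V(G1) → V(G2): 0→1, 1→0, 2→3, 3→2, 4→4

Verify φ preserves adjacency — for each edge of G1, its image is an edge of G2:
  (0,2) → (φ(0),φ(2)) = (1,3) ∈ E(G2) ✓
  (0,3) → (φ(0),φ(3)) = (1,2) ∈ E(G2) ✓
  (1,2) → (φ(1),φ(2)) = (0,3) ∈ E(G2) ✓
  (2,3) → (φ(2),φ(3)) = (2,3) ∈ E(G2) ✓
  (2,4) → (φ(2),φ(4)) = (3,4) ∈ E(G2) ✓
All 5 edges of G1 map to edges of G2, and |E(G1)| = |E(G2)| = 5, so φ is a bijection on edges as well as vertices. Hence G1 ≅ G2.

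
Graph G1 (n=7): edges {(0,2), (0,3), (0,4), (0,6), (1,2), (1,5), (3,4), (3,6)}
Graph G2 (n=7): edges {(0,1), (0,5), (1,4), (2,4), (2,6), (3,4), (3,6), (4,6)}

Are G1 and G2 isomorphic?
Yes, isomorphic

The graphs are isomorphic.
One valid mapping φ: V(G1) → V(G2): 0→4, 1→0, 2→1, 3→6, 4→2, 5→5, 6→3

Verify φ preserves adjacency — for each edge of G1, its image is an edge of G2:
  (0,2) → (φ(0),φ(2)) = (1,4) ∈ E(G2) ✓
  (0,3) → (φ(0),φ(3)) = (4,6) ∈ E(G2) ✓
  (0,4) → (φ(0),φ(4)) = (2,4) ∈ E(G2) ✓
  (0,6) → (φ(0),φ(6)) = (3,4) ∈ E(G2) ✓
  (1,2) → (φ(1),φ(2)) = (0,1) ∈ E(G2) ✓
  (1,5) → (φ(1),φ(5)) = (0,5) ∈ E(G2) ✓
  (3,4) → (φ(3),φ(4)) = (2,6) ∈ E(G2) ✓
  (3,6) → (φ(3),φ(6)) = (3,6) ∈ E(G2) ✓
All 8 edges of G1 map to edges of G2, and |E(G1)| = |E(G2)| = 8, so φ is a bijection on edges as well as vertices. Hence G1 ≅ G2.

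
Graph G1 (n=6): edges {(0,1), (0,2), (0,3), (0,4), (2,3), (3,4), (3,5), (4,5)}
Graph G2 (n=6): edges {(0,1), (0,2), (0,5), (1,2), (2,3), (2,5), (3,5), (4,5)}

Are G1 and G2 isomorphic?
Yes, isomorphic

The graphs are isomorphic.
One valid mapping φ: V(G1) → V(G2): 0→5, 1→4, 2→3, 3→2, 4→0, 5→1

Verify φ preserves adjacency — for each edge of G1, its image is an edge of G2:
  (0,1) → (φ(0),φ(1)) = (4,5) ∈ E(G2) ✓
  (0,2) → (φ(0),φ(2)) = (3,5) ∈ E(G2) ✓
  (0,3) → (φ(0),φ(3)) = (2,5) ∈ E(G2) ✓
  (0,4) → (φ(0),φ(4)) = (0,5) ∈ E(G2) ✓
  (2,3) → (φ(2),φ(3)) = (2,3) ∈ E(G2) ✓
  (3,4) → (φ(3),φ(4)) = (0,2) ∈ E(G2) ✓
  (3,5) → (φ(3),φ(5)) = (1,2) ∈ E(G2) ✓
  (4,5) → (φ(4),φ(5)) = (0,1) ∈ E(G2) ✓
All 8 edges of G1 map to edges of G2, and |E(G1)| = |E(G2)| = 8, so φ is a bijection on edges as well as vertices. Hence G1 ≅ G2.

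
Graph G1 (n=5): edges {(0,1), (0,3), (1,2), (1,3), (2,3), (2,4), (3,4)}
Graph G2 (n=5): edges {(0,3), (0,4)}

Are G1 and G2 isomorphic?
No, not isomorphic

The graphs are NOT isomorphic.

Connected components of G1: 1 component(s) with vertex sets [[0, 1, 2, 3, 4]], sizes [5].
Connected components of G2: 3 component(s) with vertex sets [[1], [2], [0, 3, 4]], sizes [1, 1, 3].
The number of connected components (and the multiset of component sizes) is an isomorphism invariant — an isomorphism maps each component of G1 bijectively onto a component of G2. Since G1 has 1 component(s) and G2 has 3, they cannot be isomorphic.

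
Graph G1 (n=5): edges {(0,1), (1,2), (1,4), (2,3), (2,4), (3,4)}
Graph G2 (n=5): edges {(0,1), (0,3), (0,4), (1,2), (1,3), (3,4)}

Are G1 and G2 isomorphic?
Yes, isomorphic

The graphs are isomorphic.
One valid mapping φ: V(G1) → V(G2): 0→2, 1→1, 2→3, 3→4, 4→0

Verify φ preserves adjacency — for each edge of G1, its image is an edge of G2:
  (0,1) → (φ(0),φ(1)) = (1,2) ∈ E(G2) ✓
  (1,2) → (φ(1),φ(2)) = (1,3) ∈ E(G2) ✓
  (1,4) → (φ(1),φ(4)) = (0,1) ∈ E(G2) ✓
  (2,3) → (φ(2),φ(3)) = (3,4) ∈ E(G2) ✓
  (2,4) → (φ(2),φ(4)) = (0,3) ∈ E(G2) ✓
  (3,4) → (φ(3),φ(4)) = (0,4) ∈ E(G2) ✓
All 6 edges of G1 map to edges of G2, and |E(G1)| = |E(G2)| = 6, so φ is a bijection on edges as well as vertices. Hence G1 ≅ G2.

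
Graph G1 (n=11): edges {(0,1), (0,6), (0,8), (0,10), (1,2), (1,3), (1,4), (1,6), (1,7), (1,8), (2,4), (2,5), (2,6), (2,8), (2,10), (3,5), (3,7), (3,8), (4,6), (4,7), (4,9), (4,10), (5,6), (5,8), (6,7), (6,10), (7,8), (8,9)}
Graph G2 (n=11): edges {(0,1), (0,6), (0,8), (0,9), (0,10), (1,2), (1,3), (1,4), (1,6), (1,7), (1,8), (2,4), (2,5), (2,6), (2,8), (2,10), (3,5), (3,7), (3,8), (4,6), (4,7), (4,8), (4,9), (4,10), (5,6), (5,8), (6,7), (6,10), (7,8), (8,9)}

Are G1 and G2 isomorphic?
No, not isomorphic

The graphs are NOT isomorphic.

Counting edges: G1 has 28 edge(s); G2 has 30 edge(s).
Edge count is an isomorphism invariant (a bijection on vertices induces a bijection on edges), so differing edge counts rule out isomorphism.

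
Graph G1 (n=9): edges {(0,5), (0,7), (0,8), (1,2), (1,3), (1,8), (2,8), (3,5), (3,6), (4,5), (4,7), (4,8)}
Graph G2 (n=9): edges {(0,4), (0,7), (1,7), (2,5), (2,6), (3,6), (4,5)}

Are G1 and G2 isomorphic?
No, not isomorphic

The graphs are NOT isomorphic.

Connected components of G1: 1 component(s) with vertex sets [[0, 1, 2, 3, 4, 5, 6, 7, 8]], sizes [9].
Connected components of G2: 2 component(s) with vertex sets [[8], [0, 1, 2, 3, 4, 5, 6, 7]], sizes [1, 8].
The number of connected components (and the multiset of component sizes) is an isomorphism invariant — an isomorphism maps each component of G1 bijectively onto a component of G2. Since G1 has 1 component(s) and G2 has 2, they cannot be isomorphic.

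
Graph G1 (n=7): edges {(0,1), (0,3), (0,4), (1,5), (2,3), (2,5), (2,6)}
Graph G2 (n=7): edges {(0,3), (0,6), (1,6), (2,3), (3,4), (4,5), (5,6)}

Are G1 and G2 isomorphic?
Yes, isomorphic

The graphs are isomorphic.
One valid mapping φ: V(G1) → V(G2): 0→6, 1→5, 2→3, 3→0, 4→1, 5→4, 6→2

Verify φ preserves adjacency — for each edge of G1, its image is an edge of G2:
  (0,1) → (φ(0),φ(1)) = (5,6) ∈ E(G2) ✓
  (0,3) → (φ(0),φ(3)) = (0,6) ∈ E(G2) ✓
  (0,4) → (φ(0),φ(4)) = (1,6) ∈ E(G2) ✓
  (1,5) → (φ(1),φ(5)) = (4,5) ∈ E(G2) ✓
  (2,3) → (φ(2),φ(3)) = (0,3) ∈ E(G2) ✓
  (2,5) → (φ(2),φ(5)) = (3,4) ∈ E(G2) ✓
  (2,6) → (φ(2),φ(6)) = (2,3) ∈ E(G2) ✓
All 7 edges of G1 map to edges of G2, and |E(G1)| = |E(G2)| = 7, so φ is a bijection on edges as well as vertices. Hence G1 ≅ G2.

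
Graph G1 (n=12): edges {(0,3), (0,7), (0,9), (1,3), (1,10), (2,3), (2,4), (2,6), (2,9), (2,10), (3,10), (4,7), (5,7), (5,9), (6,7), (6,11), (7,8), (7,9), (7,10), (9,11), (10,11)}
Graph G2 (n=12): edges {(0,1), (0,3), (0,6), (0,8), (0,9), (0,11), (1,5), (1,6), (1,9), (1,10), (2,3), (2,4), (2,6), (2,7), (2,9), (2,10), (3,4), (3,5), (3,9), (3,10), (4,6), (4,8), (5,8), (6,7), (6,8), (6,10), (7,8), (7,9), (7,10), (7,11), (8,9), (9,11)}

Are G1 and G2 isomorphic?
No, not isomorphic

The graphs are NOT isomorphic.

Counting triangles (3-cliques): G1 has 4, G2 has 20.
Triangle count is an isomorphism invariant, so differing triangle counts rule out isomorphism.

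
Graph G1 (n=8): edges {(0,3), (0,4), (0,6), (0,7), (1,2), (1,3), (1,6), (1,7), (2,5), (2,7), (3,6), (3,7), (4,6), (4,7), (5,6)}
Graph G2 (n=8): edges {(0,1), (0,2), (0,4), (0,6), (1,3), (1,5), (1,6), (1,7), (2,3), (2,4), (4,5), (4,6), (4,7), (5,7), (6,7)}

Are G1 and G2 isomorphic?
Yes, isomorphic

The graphs are isomorphic.
One valid mapping φ: V(G1) → V(G2): 0→7, 1→0, 2→2, 3→6, 4→5, 5→3, 6→1, 7→4

Verify φ preserves adjacency — for each edge of G1, its image is an edge of G2:
  (0,3) → (φ(0),φ(3)) = (6,7) ∈ E(G2) ✓
  (0,4) → (φ(0),φ(4)) = (5,7) ∈ E(G2) ✓
  (0,6) → (φ(0),φ(6)) = (1,7) ∈ E(G2) ✓
  (0,7) → (φ(0),φ(7)) = (4,7) ∈ E(G2) ✓
  (1,2) → (φ(1),φ(2)) = (0,2) ∈ E(G2) ✓
  (1,3) → (φ(1),φ(3)) = (0,6) ∈ E(G2) ✓
  (1,6) → (φ(1),φ(6)) = (0,1) ∈ E(G2) ✓
  (1,7) → (φ(1),φ(7)) = (0,4) ∈ E(G2) ✓
  (2,5) → (φ(2),φ(5)) = (2,3) ∈ E(G2) ✓
  (2,7) → (φ(2),φ(7)) = (2,4) ∈ E(G2) ✓
  (3,6) → (φ(3),φ(6)) = (1,6) ∈ E(G2) ✓
  (3,7) → (φ(3),φ(7)) = (4,6) ∈ E(G2) ✓
  (4,6) → (φ(4),φ(6)) = (1,5) ∈ E(G2) ✓
  (4,7) → (φ(4),φ(7)) = (4,5) ∈ E(G2) ✓
  (5,6) → (φ(5),φ(6)) = (1,3) ∈ E(G2) ✓
All 15 edges of G1 map to edges of G2, and |E(G1)| = |E(G2)| = 15, so φ is a bijection on edges as well as vertices. Hence G1 ≅ G2.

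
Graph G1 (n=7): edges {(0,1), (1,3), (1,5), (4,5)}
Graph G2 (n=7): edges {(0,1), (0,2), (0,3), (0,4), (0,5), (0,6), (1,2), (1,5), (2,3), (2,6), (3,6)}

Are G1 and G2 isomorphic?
No, not isomorphic

The graphs are NOT isomorphic.

Connected components of G1: 3 component(s) with vertex sets [[2], [6], [0, 1, 3, 4, 5]], sizes [1, 1, 5].
Connected components of G2: 1 component(s) with vertex sets [[0, 1, 2, 3, 4, 5, 6]], sizes [7].
The number of connected components (and the multiset of component sizes) is an isomorphism invariant — an isomorphism maps each component of G1 bijectively onto a component of G2. Since G1 has 3 component(s) and G2 has 1, they cannot be isomorphic.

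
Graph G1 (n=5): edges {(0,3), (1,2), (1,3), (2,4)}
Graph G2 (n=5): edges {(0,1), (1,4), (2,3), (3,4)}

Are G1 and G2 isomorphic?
Yes, isomorphic

The graphs are isomorphic.
One valid mapping φ: V(G1) → V(G2): 0→2, 1→4, 2→1, 3→3, 4→0

Verify φ preserves adjacency — for each edge of G1, its image is an edge of G2:
  (0,3) → (φ(0),φ(3)) = (2,3) ∈ E(G2) ✓
  (1,2) → (φ(1),φ(2)) = (1,4) ∈ E(G2) ✓
  (1,3) → (φ(1),φ(3)) = (3,4) ∈ E(G2) ✓
  (2,4) → (φ(2),φ(4)) = (0,1) ∈ E(G2) ✓
All 4 edges of G1 map to edges of G2, and |E(G1)| = |E(G2)| = 4, so φ is a bijection on edges as well as vertices. Hence G1 ≅ G2.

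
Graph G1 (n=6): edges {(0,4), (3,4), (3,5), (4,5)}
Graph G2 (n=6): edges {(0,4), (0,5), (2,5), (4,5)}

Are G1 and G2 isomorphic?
Yes, isomorphic

The graphs are isomorphic.
One valid mapping φ: V(G1) → V(G2): 0→2, 1→3, 2→1, 3→4, 4→5, 5→0

Verify φ preserves adjacency — for each edge of G1, its image is an edge of G2:
  (0,4) → (φ(0),φ(4)) = (2,5) ∈ E(G2) ✓
  (3,4) → (φ(3),φ(4)) = (4,5) ∈ E(G2) ✓
  (3,5) → (φ(3),φ(5)) = (0,4) ∈ E(G2) ✓
  (4,5) → (φ(4),φ(5)) = (0,5) ∈ E(G2) ✓
All 4 edges of G1 map to edges of G2, and |E(G1)| = |E(G2)| = 4, so φ is a bijection on edges as well as vertices. Hence G1 ≅ G2.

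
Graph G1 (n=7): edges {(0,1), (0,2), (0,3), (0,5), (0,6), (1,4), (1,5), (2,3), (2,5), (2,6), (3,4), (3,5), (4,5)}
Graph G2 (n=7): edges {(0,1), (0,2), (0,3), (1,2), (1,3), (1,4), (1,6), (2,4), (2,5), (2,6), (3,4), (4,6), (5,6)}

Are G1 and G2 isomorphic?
Yes, isomorphic

The graphs are isomorphic.
One valid mapping φ: V(G1) → V(G2): 0→2, 1→0, 2→6, 3→4, 4→3, 5→1, 6→5

Verify φ preserves adjacency — for each edge of G1, its image is an edge of G2:
  (0,1) → (φ(0),φ(1)) = (0,2) ∈ E(G2) ✓
  (0,2) → (φ(0),φ(2)) = (2,6) ∈ E(G2) ✓
  (0,3) → (φ(0),φ(3)) = (2,4) ∈ E(G2) ✓
  (0,5) → (φ(0),φ(5)) = (1,2) ∈ E(G2) ✓
  (0,6) → (φ(0),φ(6)) = (2,5) ∈ E(G2) ✓
  (1,4) → (φ(1),φ(4)) = (0,3) ∈ E(G2) ✓
  (1,5) → (φ(1),φ(5)) = (0,1) ∈ E(G2) ✓
  (2,3) → (φ(2),φ(3)) = (4,6) ∈ E(G2) ✓
  (2,5) → (φ(2),φ(5)) = (1,6) ∈ E(G2) ✓
  (2,6) → (φ(2),φ(6)) = (5,6) ∈ E(G2) ✓
  (3,4) → (φ(3),φ(4)) = (3,4) ∈ E(G2) ✓
  (3,5) → (φ(3),φ(5)) = (1,4) ∈ E(G2) ✓
  (4,5) → (φ(4),φ(5)) = (1,3) ∈ E(G2) ✓
All 13 edges of G1 map to edges of G2, and |E(G1)| = |E(G2)| = 13, so φ is a bijection on edges as well as vertices. Hence G1 ≅ G2.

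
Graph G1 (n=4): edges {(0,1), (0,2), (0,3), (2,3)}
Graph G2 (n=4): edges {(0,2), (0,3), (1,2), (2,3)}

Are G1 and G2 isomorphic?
Yes, isomorphic

The graphs are isomorphic.
One valid mapping φ: V(G1) → V(G2): 0→2, 1→1, 2→0, 3→3

Verify φ preserves adjacency — for each edge of G1, its image is an edge of G2:
  (0,1) → (φ(0),φ(1)) = (1,2) ∈ E(G2) ✓
  (0,2) → (φ(0),φ(2)) = (0,2) ∈ E(G2) ✓
  (0,3) → (φ(0),φ(3)) = (2,3) ∈ E(G2) ✓
  (2,3) → (φ(2),φ(3)) = (0,3) ∈ E(G2) ✓
All 4 edges of G1 map to edges of G2, and |E(G1)| = |E(G2)| = 4, so φ is a bijection on edges as well as vertices. Hence G1 ≅ G2.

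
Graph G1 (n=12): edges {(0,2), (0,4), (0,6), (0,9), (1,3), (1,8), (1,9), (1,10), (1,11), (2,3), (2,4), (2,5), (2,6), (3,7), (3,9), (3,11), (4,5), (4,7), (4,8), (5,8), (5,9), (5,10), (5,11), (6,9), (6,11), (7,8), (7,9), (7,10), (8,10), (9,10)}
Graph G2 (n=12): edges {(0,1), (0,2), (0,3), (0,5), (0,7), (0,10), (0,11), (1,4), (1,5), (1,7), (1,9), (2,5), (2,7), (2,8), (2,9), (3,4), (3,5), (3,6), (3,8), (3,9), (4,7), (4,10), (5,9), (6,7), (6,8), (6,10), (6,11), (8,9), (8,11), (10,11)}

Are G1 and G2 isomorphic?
Yes, isomorphic

The graphs are isomorphic.
One valid mapping φ: V(G1) → V(G2): 0→11, 1→1, 2→6, 3→7, 4→8, 5→3, 6→10, 7→2, 8→9, 9→0, 10→5, 11→4

Verify φ preserves adjacency — for each edge of G1, its image is an edge of G2:
  (0,2) → (φ(0),φ(2)) = (6,11) ∈ E(G2) ✓
  (0,4) → (φ(0),φ(4)) = (8,11) ∈ E(G2) ✓
  (0,6) → (φ(0),φ(6)) = (10,11) ∈ E(G2) ✓
  (0,9) → (φ(0),φ(9)) = (0,11) ∈ E(G2) ✓
  (1,3) → (φ(1),φ(3)) = (1,7) ∈ E(G2) ✓
  (1,8) → (φ(1),φ(8)) = (1,9) ∈ E(G2) ✓
  (1,9) → (φ(1),φ(9)) = (0,1) ∈ E(G2) ✓
  (1,10) → (φ(1),φ(10)) = (1,5) ∈ E(G2) ✓
  (1,11) → (φ(1),φ(11)) = (1,4) ∈ E(G2) ✓
  (2,3) → (φ(2),φ(3)) = (6,7) ∈ E(G2) ✓
  (2,4) → (φ(2),φ(4)) = (6,8) ∈ E(G2) ✓
  (2,5) → (φ(2),φ(5)) = (3,6) ∈ E(G2) ✓
  (2,6) → (φ(2),φ(6)) = (6,10) ∈ E(G2) ✓
  (3,7) → (φ(3),φ(7)) = (2,7) ∈ E(G2) ✓
  (3,9) → (φ(3),φ(9)) = (0,7) ∈ E(G2) ✓
  (3,11) → (φ(3),φ(11)) = (4,7) ∈ E(G2) ✓
  (4,5) → (φ(4),φ(5)) = (3,8) ∈ E(G2) ✓
  (4,7) → (φ(4),φ(7)) = (2,8) ∈ E(G2) ✓
  (4,8) → (φ(4),φ(8)) = (8,9) ∈ E(G2) ✓
  (5,8) → (φ(5),φ(8)) = (3,9) ∈ E(G2) ✓
  (5,9) → (φ(5),φ(9)) = (0,3) ∈ E(G2) ✓
  (5,10) → (φ(5),φ(10)) = (3,5) ∈ E(G2) ✓
  (5,11) → (φ(5),φ(11)) = (3,4) ∈ E(G2) ✓
  (6,9) → (φ(6),φ(9)) = (0,10) ∈ E(G2) ✓
  (6,11) → (φ(6),φ(11)) = (4,10) ∈ E(G2) ✓
  (7,8) → (φ(7),φ(8)) = (2,9) ∈ E(G2) ✓
  (7,9) → (φ(7),φ(9)) = (0,2) ∈ E(G2) ✓
  (7,10) → (φ(7),φ(10)) = (2,5) ∈ E(G2) ✓
  (8,10) → (φ(8),φ(10)) = (5,9) ∈ E(G2) ✓
  (9,10) → (φ(9),φ(10)) = (0,5) ∈ E(G2) ✓
All 30 edges of G1 map to edges of G2, and |E(G1)| = |E(G2)| = 30, so φ is a bijection on edges as well as vertices. Hence G1 ≅ G2.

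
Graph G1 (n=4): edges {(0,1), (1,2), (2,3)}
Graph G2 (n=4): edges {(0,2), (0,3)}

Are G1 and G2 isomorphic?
No, not isomorphic

The graphs are NOT isomorphic.

Degrees in G1: deg(0)=1, deg(1)=2, deg(2)=2, deg(3)=1.
Sorted degree sequence of G1: [2, 2, 1, 1].
Degrees in G2: deg(0)=2, deg(1)=0, deg(2)=1, deg(3)=1.
Sorted degree sequence of G2: [2, 1, 1, 0].
The (sorted) degree sequence is an isomorphism invariant, so since G1 and G2 have different degree sequences they cannot be isomorphic.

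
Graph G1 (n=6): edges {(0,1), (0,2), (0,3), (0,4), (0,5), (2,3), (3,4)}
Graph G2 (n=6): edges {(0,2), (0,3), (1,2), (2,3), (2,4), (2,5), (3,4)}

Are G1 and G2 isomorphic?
Yes, isomorphic

The graphs are isomorphic.
One valid mapping φ: V(G1) → V(G2): 0→2, 1→1, 2→4, 3→3, 4→0, 5→5

Verify φ preserves adjacency — for each edge of G1, its image is an edge of G2:
  (0,1) → (φ(0),φ(1)) = (1,2) ∈ E(G2) ✓
  (0,2) → (φ(0),φ(2)) = (2,4) ∈ E(G2) ✓
  (0,3) → (φ(0),φ(3)) = (2,3) ∈ E(G2) ✓
  (0,4) → (φ(0),φ(4)) = (0,2) ∈ E(G2) ✓
  (0,5) → (φ(0),φ(5)) = (2,5) ∈ E(G2) ✓
  (2,3) → (φ(2),φ(3)) = (3,4) ∈ E(G2) ✓
  (3,4) → (φ(3),φ(4)) = (0,3) ∈ E(G2) ✓
All 7 edges of G1 map to edges of G2, and |E(G1)| = |E(G2)| = 7, so φ is a bijection on edges as well as vertices. Hence G1 ≅ G2.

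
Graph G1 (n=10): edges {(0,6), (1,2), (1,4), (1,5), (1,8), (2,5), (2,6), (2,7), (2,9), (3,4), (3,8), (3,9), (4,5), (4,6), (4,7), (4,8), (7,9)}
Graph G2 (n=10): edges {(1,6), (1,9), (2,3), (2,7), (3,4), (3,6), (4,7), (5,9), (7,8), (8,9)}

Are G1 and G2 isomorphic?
No, not isomorphic

The graphs are NOT isomorphic.

Connected components of G1: 1 component(s) with vertex sets [[0, 1, 2, 3, 4, 5, 6, 7, 8, 9]], sizes [10].
Connected components of G2: 2 component(s) with vertex sets [[0], [1, 2, 3, 4, 5, 6, 7, 8, 9]], sizes [1, 9].
The number of connected components (and the multiset of component sizes) is an isomorphism invariant — an isomorphism maps each component of G1 bijectively onto a component of G2. Since G1 has 1 component(s) and G2 has 2, they cannot be isomorphic.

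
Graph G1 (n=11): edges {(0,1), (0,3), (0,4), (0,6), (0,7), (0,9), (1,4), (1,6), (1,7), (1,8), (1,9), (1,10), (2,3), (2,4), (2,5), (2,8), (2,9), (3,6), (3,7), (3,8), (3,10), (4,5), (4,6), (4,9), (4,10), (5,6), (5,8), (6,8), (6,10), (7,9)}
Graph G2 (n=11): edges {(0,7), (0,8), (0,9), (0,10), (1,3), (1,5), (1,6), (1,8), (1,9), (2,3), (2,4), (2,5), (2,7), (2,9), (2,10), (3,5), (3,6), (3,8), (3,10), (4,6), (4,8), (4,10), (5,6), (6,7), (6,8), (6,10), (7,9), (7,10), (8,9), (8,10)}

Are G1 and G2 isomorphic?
Yes, isomorphic

The graphs are isomorphic.
One valid mapping φ: V(G1) → V(G2): 0→3, 1→6, 2→9, 3→2, 4→8, 5→0, 6→10, 7→5, 8→7, 9→1, 10→4

Verify φ preserves adjacency — for each edge of G1, its image is an edge of G2:
  (0,1) → (φ(0),φ(1)) = (3,6) ∈ E(G2) ✓
  (0,3) → (φ(0),φ(3)) = (2,3) ∈ E(G2) ✓
  (0,4) → (φ(0),φ(4)) = (3,8) ∈ E(G2) ✓
  (0,6) → (φ(0),φ(6)) = (3,10) ∈ E(G2) ✓
  (0,7) → (φ(0),φ(7)) = (3,5) ∈ E(G2) ✓
  (0,9) → (φ(0),φ(9)) = (1,3) ∈ E(G2) ✓
  (1,4) → (φ(1),φ(4)) = (6,8) ∈ E(G2) ✓
  (1,6) → (φ(1),φ(6)) = (6,10) ∈ E(G2) ✓
  (1,7) → (φ(1),φ(7)) = (5,6) ∈ E(G2) ✓
  (1,8) → (φ(1),φ(8)) = (6,7) ∈ E(G2) ✓
  (1,9) → (φ(1),φ(9)) = (1,6) ∈ E(G2) ✓
  (1,10) → (φ(1),φ(10)) = (4,6) ∈ E(G2) ✓
  (2,3) → (φ(2),φ(3)) = (2,9) ∈ E(G2) ✓
  (2,4) → (φ(2),φ(4)) = (8,9) ∈ E(G2) ✓
  (2,5) → (φ(2),φ(5)) = (0,9) ∈ E(G2) ✓
  (2,8) → (φ(2),φ(8)) = (7,9) ∈ E(G2) ✓
  (2,9) → (φ(2),φ(9)) = (1,9) ∈ E(G2) ✓
  (3,6) → (φ(3),φ(6)) = (2,10) ∈ E(G2) ✓
  (3,7) → (φ(3),φ(7)) = (2,5) ∈ E(G2) ✓
  (3,8) → (φ(3),φ(8)) = (2,7) ∈ E(G2) ✓
  (3,10) → (φ(3),φ(10)) = (2,4) ∈ E(G2) ✓
  (4,5) → (φ(4),φ(5)) = (0,8) ∈ E(G2) ✓
  (4,6) → (φ(4),φ(6)) = (8,10) ∈ E(G2) ✓
  (4,9) → (φ(4),φ(9)) = (1,8) ∈ E(G2) ✓
  (4,10) → (φ(4),φ(10)) = (4,8) ∈ E(G2) ✓
  (5,6) → (φ(5),φ(6)) = (0,10) ∈ E(G2) ✓
  (5,8) → (φ(5),φ(8)) = (0,7) ∈ E(G2) ✓
  (6,8) → (φ(6),φ(8)) = (7,10) ∈ E(G2) ✓
  (6,10) → (φ(6),φ(10)) = (4,10) ∈ E(G2) ✓
  (7,9) → (φ(7),φ(9)) = (1,5) ∈ E(G2) ✓
All 30 edges of G1 map to edges of G2, and |E(G1)| = |E(G2)| = 30, so φ is a bijection on edges as well as vertices. Hence G1 ≅ G2.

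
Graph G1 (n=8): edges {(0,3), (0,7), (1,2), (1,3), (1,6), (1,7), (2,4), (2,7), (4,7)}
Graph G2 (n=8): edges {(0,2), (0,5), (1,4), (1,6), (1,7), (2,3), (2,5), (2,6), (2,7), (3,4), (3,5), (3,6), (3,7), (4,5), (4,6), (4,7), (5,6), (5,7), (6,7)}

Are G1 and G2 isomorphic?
No, not isomorphic

The graphs are NOT isomorphic.

Degrees in G1: deg(0)=2, deg(1)=4, deg(2)=3, deg(3)=2, deg(4)=2, deg(5)=0, deg(6)=1, deg(7)=4.
Sorted degree sequence of G1: [4, 4, 3, 2, 2, 2, 1, 0].
Degrees in G2: deg(0)=2, deg(1)=3, deg(2)=5, deg(3)=5, deg(4)=5, deg(5)=6, deg(6)=6, deg(7)=6.
Sorted degree sequence of G2: [6, 6, 6, 5, 5, 5, 3, 2].
The (sorted) degree sequence is an isomorphism invariant, so since G1 and G2 have different degree sequences they cannot be isomorphic.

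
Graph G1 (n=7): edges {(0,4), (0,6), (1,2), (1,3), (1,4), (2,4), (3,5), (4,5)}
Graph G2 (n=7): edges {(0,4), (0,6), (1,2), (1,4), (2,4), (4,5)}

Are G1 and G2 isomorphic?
No, not isomorphic

The graphs are NOT isomorphic.

Counting edges: G1 has 8 edge(s); G2 has 6 edge(s).
Edge count is an isomorphism invariant (a bijection on vertices induces a bijection on edges), so differing edge counts rule out isomorphism.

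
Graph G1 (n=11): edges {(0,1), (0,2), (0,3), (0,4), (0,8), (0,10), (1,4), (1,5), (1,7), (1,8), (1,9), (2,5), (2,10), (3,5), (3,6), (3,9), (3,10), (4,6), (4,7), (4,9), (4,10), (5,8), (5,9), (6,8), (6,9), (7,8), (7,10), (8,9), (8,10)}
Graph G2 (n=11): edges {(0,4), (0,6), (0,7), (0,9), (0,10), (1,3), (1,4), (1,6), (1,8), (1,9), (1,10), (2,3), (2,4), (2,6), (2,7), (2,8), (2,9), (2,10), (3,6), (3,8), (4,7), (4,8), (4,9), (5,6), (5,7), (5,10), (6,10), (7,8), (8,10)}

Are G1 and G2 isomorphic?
Yes, isomorphic

The graphs are isomorphic.
One valid mapping φ: V(G1) → V(G2): 0→10, 1→8, 2→5, 3→0, 4→1, 5→7, 6→9, 7→3, 8→2, 9→4, 10→6

Verify φ preserves adjacency — for each edge of G1, its image is an edge of G2:
  (0,1) → (φ(0),φ(1)) = (8,10) ∈ E(G2) ✓
  (0,2) → (φ(0),φ(2)) = (5,10) ∈ E(G2) ✓
  (0,3) → (φ(0),φ(3)) = (0,10) ∈ E(G2) ✓
  (0,4) → (φ(0),φ(4)) = (1,10) ∈ E(G2) ✓
  (0,8) → (φ(0),φ(8)) = (2,10) ∈ E(G2) ✓
  (0,10) → (φ(0),φ(10)) = (6,10) ∈ E(G2) ✓
  (1,4) → (φ(1),φ(4)) = (1,8) ∈ E(G2) ✓
  (1,5) → (φ(1),φ(5)) = (7,8) ∈ E(G2) ✓
  (1,7) → (φ(1),φ(7)) = (3,8) ∈ E(G2) ✓
  (1,8) → (φ(1),φ(8)) = (2,8) ∈ E(G2) ✓
  (1,9) → (φ(1),φ(9)) = (4,8) ∈ E(G2) ✓
  (2,5) → (φ(2),φ(5)) = (5,7) ∈ E(G2) ✓
  (2,10) → (φ(2),φ(10)) = (5,6) ∈ E(G2) ✓
  (3,5) → (φ(3),φ(5)) = (0,7) ∈ E(G2) ✓
  (3,6) → (φ(3),φ(6)) = (0,9) ∈ E(G2) ✓
  (3,9) → (φ(3),φ(9)) = (0,4) ∈ E(G2) ✓
  (3,10) → (φ(3),φ(10)) = (0,6) ∈ E(G2) ✓
  (4,6) → (φ(4),φ(6)) = (1,9) ∈ E(G2) ✓
  (4,7) → (φ(4),φ(7)) = (1,3) ∈ E(G2) ✓
  (4,9) → (φ(4),φ(9)) = (1,4) ∈ E(G2) ✓
  (4,10) → (φ(4),φ(10)) = (1,6) ∈ E(G2) ✓
  (5,8) → (φ(5),φ(8)) = (2,7) ∈ E(G2) ✓
  (5,9) → (φ(5),φ(9)) = (4,7) ∈ E(G2) ✓
  (6,8) → (φ(6),φ(8)) = (2,9) ∈ E(G2) ✓
  (6,9) → (φ(6),φ(9)) = (4,9) ∈ E(G2) ✓
  (7,8) → (φ(7),φ(8)) = (2,3) ∈ E(G2) ✓
  (7,10) → (φ(7),φ(10)) = (3,6) ∈ E(G2) ✓
  (8,9) → (φ(8),φ(9)) = (2,4) ∈ E(G2) ✓
  (8,10) → (φ(8),φ(10)) = (2,6) ∈ E(G2) ✓
All 29 edges of G1 map to edges of G2, and |E(G1)| = |E(G2)| = 29, so φ is a bijection on edges as well as vertices. Hence G1 ≅ G2.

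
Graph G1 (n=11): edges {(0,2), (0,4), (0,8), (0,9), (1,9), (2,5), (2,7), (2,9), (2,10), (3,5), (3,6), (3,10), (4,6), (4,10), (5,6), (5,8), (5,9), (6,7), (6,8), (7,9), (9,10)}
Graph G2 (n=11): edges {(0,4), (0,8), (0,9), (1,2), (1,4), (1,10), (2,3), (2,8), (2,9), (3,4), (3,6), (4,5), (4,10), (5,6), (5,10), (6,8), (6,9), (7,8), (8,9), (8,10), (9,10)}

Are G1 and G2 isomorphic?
Yes, isomorphic

The graphs are isomorphic.
One valid mapping φ: V(G1) → V(G2): 0→6, 1→7, 2→9, 3→1, 4→3, 5→10, 6→4, 7→0, 8→5, 9→8, 10→2

Verify φ preserves adjacency — for each edge of G1, its image is an edge of G2:
  (0,2) → (φ(0),φ(2)) = (6,9) ∈ E(G2) ✓
  (0,4) → (φ(0),φ(4)) = (3,6) ∈ E(G2) ✓
  (0,8) → (φ(0),φ(8)) = (5,6) ∈ E(G2) ✓
  (0,9) → (φ(0),φ(9)) = (6,8) ∈ E(G2) ✓
  (1,9) → (φ(1),φ(9)) = (7,8) ∈ E(G2) ✓
  (2,5) → (φ(2),φ(5)) = (9,10) ∈ E(G2) ✓
  (2,7) → (φ(2),φ(7)) = (0,9) ∈ E(G2) ✓
  (2,9) → (φ(2),φ(9)) = (8,9) ∈ E(G2) ✓
  (2,10) → (φ(2),φ(10)) = (2,9) ∈ E(G2) ✓
  (3,5) → (φ(3),φ(5)) = (1,10) ∈ E(G2) ✓
  (3,6) → (φ(3),φ(6)) = (1,4) ∈ E(G2) ✓
  (3,10) → (φ(3),φ(10)) = (1,2) ∈ E(G2) ✓
  (4,6) → (φ(4),φ(6)) = (3,4) ∈ E(G2) ✓
  (4,10) → (φ(4),φ(10)) = (2,3) ∈ E(G2) ✓
  (5,6) → (φ(5),φ(6)) = (4,10) ∈ E(G2) ✓
  (5,8) → (φ(5),φ(8)) = (5,10) ∈ E(G2) ✓
  (5,9) → (φ(5),φ(9)) = (8,10) ∈ E(G2) ✓
  (6,7) → (φ(6),φ(7)) = (0,4) ∈ E(G2) ✓
  (6,8) → (φ(6),φ(8)) = (4,5) ∈ E(G2) ✓
  (7,9) → (φ(7),φ(9)) = (0,8) ∈ E(G2) ✓
  (9,10) → (φ(9),φ(10)) = (2,8) ∈ E(G2) ✓
All 21 edges of G1 map to edges of G2, and |E(G1)| = |E(G2)| = 21, so φ is a bijection on edges as well as vertices. Hence G1 ≅ G2.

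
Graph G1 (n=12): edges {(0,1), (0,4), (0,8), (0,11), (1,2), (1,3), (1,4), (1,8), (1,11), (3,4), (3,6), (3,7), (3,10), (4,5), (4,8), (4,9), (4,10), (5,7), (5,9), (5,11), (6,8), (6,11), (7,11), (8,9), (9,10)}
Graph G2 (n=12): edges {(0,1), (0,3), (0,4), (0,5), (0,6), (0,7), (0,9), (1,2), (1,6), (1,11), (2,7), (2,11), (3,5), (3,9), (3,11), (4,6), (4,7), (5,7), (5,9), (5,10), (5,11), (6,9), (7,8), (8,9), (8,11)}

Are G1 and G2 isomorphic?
Yes, isomorphic

The graphs are isomorphic.
One valid mapping φ: V(G1) → V(G2): 0→3, 1→5, 2→10, 3→7, 4→0, 5→1, 6→8, 7→2, 8→9, 9→6, 10→4, 11→11

Verify φ preserves adjacency — for each edge of G1, its image is an edge of G2:
  (0,1) → (φ(0),φ(1)) = (3,5) ∈ E(G2) ✓
  (0,4) → (φ(0),φ(4)) = (0,3) ∈ E(G2) ✓
  (0,8) → (φ(0),φ(8)) = (3,9) ∈ E(G2) ✓
  (0,11) → (φ(0),φ(11)) = (3,11) ∈ E(G2) ✓
  (1,2) → (φ(1),φ(2)) = (5,10) ∈ E(G2) ✓
  (1,3) → (φ(1),φ(3)) = (5,7) ∈ E(G2) ✓
  (1,4) → (φ(1),φ(4)) = (0,5) ∈ E(G2) ✓
  (1,8) → (φ(1),φ(8)) = (5,9) ∈ E(G2) ✓
  (1,11) → (φ(1),φ(11)) = (5,11) ∈ E(G2) ✓
  (3,4) → (φ(3),φ(4)) = (0,7) ∈ E(G2) ✓
  (3,6) → (φ(3),φ(6)) = (7,8) ∈ E(G2) ✓
  (3,7) → (φ(3),φ(7)) = (2,7) ∈ E(G2) ✓
  (3,10) → (φ(3),φ(10)) = (4,7) ∈ E(G2) ✓
  (4,5) → (φ(4),φ(5)) = (0,1) ∈ E(G2) ✓
  (4,8) → (φ(4),φ(8)) = (0,9) ∈ E(G2) ✓
  (4,9) → (φ(4),φ(9)) = (0,6) ∈ E(G2) ✓
  (4,10) → (φ(4),φ(10)) = (0,4) ∈ E(G2) ✓
  (5,7) → (φ(5),φ(7)) = (1,2) ∈ E(G2) ✓
  (5,9) → (φ(5),φ(9)) = (1,6) ∈ E(G2) ✓
  (5,11) → (φ(5),φ(11)) = (1,11) ∈ E(G2) ✓
  (6,8) → (φ(6),φ(8)) = (8,9) ∈ E(G2) ✓
  (6,11) → (φ(6),φ(11)) = (8,11) ∈ E(G2) ✓
  (7,11) → (φ(7),φ(11)) = (2,11) ∈ E(G2) ✓
  (8,9) → (φ(8),φ(9)) = (6,9) ∈ E(G2) ✓
  (9,10) → (φ(9),φ(10)) = (4,6) ∈ E(G2) ✓
All 25 edges of G1 map to edges of G2, and |E(G1)| = |E(G2)| = 25, so φ is a bijection on edges as well as vertices. Hence G1 ≅ G2.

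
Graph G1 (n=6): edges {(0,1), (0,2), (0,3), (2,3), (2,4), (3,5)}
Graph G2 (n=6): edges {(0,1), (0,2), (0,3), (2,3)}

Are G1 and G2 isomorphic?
No, not isomorphic

The graphs are NOT isomorphic.

Counting edges: G1 has 6 edge(s); G2 has 4 edge(s).
Edge count is an isomorphism invariant (a bijection on vertices induces a bijection on edges), so differing edge counts rule out isomorphism.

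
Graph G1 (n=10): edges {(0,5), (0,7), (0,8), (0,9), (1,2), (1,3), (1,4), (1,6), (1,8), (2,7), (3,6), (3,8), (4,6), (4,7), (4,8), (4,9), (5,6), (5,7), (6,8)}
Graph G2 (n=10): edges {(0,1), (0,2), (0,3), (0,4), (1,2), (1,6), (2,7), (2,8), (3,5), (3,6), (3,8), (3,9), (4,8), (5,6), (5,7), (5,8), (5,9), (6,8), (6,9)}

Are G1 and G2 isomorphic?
Yes, isomorphic

The graphs are isomorphic.
One valid mapping φ: V(G1) → V(G2): 0→0, 1→5, 2→7, 3→9, 4→8, 5→1, 6→6, 7→2, 8→3, 9→4

Verify φ preserves adjacency — for each edge of G1, its image is an edge of G2:
  (0,5) → (φ(0),φ(5)) = (0,1) ∈ E(G2) ✓
  (0,7) → (φ(0),φ(7)) = (0,2) ∈ E(G2) ✓
  (0,8) → (φ(0),φ(8)) = (0,3) ∈ E(G2) ✓
  (0,9) → (φ(0),φ(9)) = (0,4) ∈ E(G2) ✓
  (1,2) → (φ(1),φ(2)) = (5,7) ∈ E(G2) ✓
  (1,3) → (φ(1),φ(3)) = (5,9) ∈ E(G2) ✓
  (1,4) → (φ(1),φ(4)) = (5,8) ∈ E(G2) ✓
  (1,6) → (φ(1),φ(6)) = (5,6) ∈ E(G2) ✓
  (1,8) → (φ(1),φ(8)) = (3,5) ∈ E(G2) ✓
  (2,7) → (φ(2),φ(7)) = (2,7) ∈ E(G2) ✓
  (3,6) → (φ(3),φ(6)) = (6,9) ∈ E(G2) ✓
  (3,8) → (φ(3),φ(8)) = (3,9) ∈ E(G2) ✓
  (4,6) → (φ(4),φ(6)) = (6,8) ∈ E(G2) ✓
  (4,7) → (φ(4),φ(7)) = (2,8) ∈ E(G2) ✓
  (4,8) → (φ(4),φ(8)) = (3,8) ∈ E(G2) ✓
  (4,9) → (φ(4),φ(9)) = (4,8) ∈ E(G2) ✓
  (5,6) → (φ(5),φ(6)) = (1,6) ∈ E(G2) ✓
  (5,7) → (φ(5),φ(7)) = (1,2) ∈ E(G2) ✓
  (6,8) → (φ(6),φ(8)) = (3,6) ∈ E(G2) ✓
All 19 edges of G1 map to edges of G2, and |E(G1)| = |E(G2)| = 19, so φ is a bijection on edges as well as vertices. Hence G1 ≅ G2.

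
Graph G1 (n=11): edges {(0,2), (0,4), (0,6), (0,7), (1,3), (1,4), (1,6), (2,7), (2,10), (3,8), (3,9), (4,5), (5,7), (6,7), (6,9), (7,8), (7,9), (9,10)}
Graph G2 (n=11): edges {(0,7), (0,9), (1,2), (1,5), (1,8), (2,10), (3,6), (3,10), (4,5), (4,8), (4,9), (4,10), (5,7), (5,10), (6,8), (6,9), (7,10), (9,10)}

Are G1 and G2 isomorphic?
Yes, isomorphic

The graphs are isomorphic.
One valid mapping φ: V(G1) → V(G2): 0→5, 1→8, 2→7, 3→6, 4→1, 5→2, 6→4, 7→10, 8→3, 9→9, 10→0

Verify φ preserves adjacency — for each edge of G1, its image is an edge of G2:
  (0,2) → (φ(0),φ(2)) = (5,7) ∈ E(G2) ✓
  (0,4) → (φ(0),φ(4)) = (1,5) ∈ E(G2) ✓
  (0,6) → (φ(0),φ(6)) = (4,5) ∈ E(G2) ✓
  (0,7) → (φ(0),φ(7)) = (5,10) ∈ E(G2) ✓
  (1,3) → (φ(1),φ(3)) = (6,8) ∈ E(G2) ✓
  (1,4) → (φ(1),φ(4)) = (1,8) ∈ E(G2) ✓
  (1,6) → (φ(1),φ(6)) = (4,8) ∈ E(G2) ✓
  (2,7) → (φ(2),φ(7)) = (7,10) ∈ E(G2) ✓
  (2,10) → (φ(2),φ(10)) = (0,7) ∈ E(G2) ✓
  (3,8) → (φ(3),φ(8)) = (3,6) ∈ E(G2) ✓
  (3,9) → (φ(3),φ(9)) = (6,9) ∈ E(G2) ✓
  (4,5) → (φ(4),φ(5)) = (1,2) ∈ E(G2) ✓
  (5,7) → (φ(5),φ(7)) = (2,10) ∈ E(G2) ✓
  (6,7) → (φ(6),φ(7)) = (4,10) ∈ E(G2) ✓
  (6,9) → (φ(6),φ(9)) = (4,9) ∈ E(G2) ✓
  (7,8) → (φ(7),φ(8)) = (3,10) ∈ E(G2) ✓
  (7,9) → (φ(7),φ(9)) = (9,10) ∈ E(G2) ✓
  (9,10) → (φ(9),φ(10)) = (0,9) ∈ E(G2) ✓
All 18 edges of G1 map to edges of G2, and |E(G1)| = |E(G2)| = 18, so φ is a bijection on edges as well as vertices. Hence G1 ≅ G2.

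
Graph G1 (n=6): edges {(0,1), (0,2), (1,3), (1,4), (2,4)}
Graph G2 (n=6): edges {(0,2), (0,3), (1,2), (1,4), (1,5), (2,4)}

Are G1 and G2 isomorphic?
No, not isomorphic

The graphs are NOT isomorphic.

Counting triangles (3-cliques): G1 has 0, G2 has 1.
Triangle count is an isomorphism invariant, so differing triangle counts rule out isomorphism.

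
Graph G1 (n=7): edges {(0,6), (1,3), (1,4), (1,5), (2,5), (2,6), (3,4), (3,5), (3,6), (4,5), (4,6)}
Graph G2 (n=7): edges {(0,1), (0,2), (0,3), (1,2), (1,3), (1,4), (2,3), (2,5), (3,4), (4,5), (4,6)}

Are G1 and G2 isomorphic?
Yes, isomorphic

The graphs are isomorphic.
One valid mapping φ: V(G1) → V(G2): 0→6, 1→0, 2→5, 3→1, 4→3, 5→2, 6→4

Verify φ preserves adjacency — for each edge of G1, its image is an edge of G2:
  (0,6) → (φ(0),φ(6)) = (4,6) ∈ E(G2) ✓
  (1,3) → (φ(1),φ(3)) = (0,1) ∈ E(G2) ✓
  (1,4) → (φ(1),φ(4)) = (0,3) ∈ E(G2) ✓
  (1,5) → (φ(1),φ(5)) = (0,2) ∈ E(G2) ✓
  (2,5) → (φ(2),φ(5)) = (2,5) ∈ E(G2) ✓
  (2,6) → (φ(2),φ(6)) = (4,5) ∈ E(G2) ✓
  (3,4) → (φ(3),φ(4)) = (1,3) ∈ E(G2) ✓
  (3,5) → (φ(3),φ(5)) = (1,2) ∈ E(G2) ✓
  (3,6) → (φ(3),φ(6)) = (1,4) ∈ E(G2) ✓
  (4,5) → (φ(4),φ(5)) = (2,3) ∈ E(G2) ✓
  (4,6) → (φ(4),φ(6)) = (3,4) ∈ E(G2) ✓
All 11 edges of G1 map to edges of G2, and |E(G1)| = |E(G2)| = 11, so φ is a bijection on edges as well as vertices. Hence G1 ≅ G2.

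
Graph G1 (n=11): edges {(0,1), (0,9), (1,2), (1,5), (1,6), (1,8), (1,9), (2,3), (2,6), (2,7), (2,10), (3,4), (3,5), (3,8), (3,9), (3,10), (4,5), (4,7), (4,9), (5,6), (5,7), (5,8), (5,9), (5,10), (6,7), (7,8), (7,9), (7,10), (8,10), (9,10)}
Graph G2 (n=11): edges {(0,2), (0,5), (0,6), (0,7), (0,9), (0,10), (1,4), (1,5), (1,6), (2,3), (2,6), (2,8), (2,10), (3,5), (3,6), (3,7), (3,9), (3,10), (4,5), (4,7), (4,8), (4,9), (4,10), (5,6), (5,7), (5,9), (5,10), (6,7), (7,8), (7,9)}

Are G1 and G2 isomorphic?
No, not isomorphic

The graphs are NOT isomorphic.

Counting triangles (3-cliques): G1 has 26, G2 has 25.
Triangle count is an isomorphism invariant, so differing triangle counts rule out isomorphism.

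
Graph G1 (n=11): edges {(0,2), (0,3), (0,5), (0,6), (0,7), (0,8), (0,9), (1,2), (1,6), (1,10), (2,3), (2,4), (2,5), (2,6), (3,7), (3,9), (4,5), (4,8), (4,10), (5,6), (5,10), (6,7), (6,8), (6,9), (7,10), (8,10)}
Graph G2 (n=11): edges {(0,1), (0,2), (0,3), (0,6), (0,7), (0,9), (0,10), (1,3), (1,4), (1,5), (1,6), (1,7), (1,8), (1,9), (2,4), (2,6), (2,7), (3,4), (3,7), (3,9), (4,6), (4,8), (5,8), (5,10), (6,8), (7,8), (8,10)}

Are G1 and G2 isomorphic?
No, not isomorphic

The graphs are NOT isomorphic.

Degrees in G1: deg(0)=7, deg(1)=3, deg(2)=6, deg(3)=4, deg(4)=4, deg(5)=5, deg(6)=7, deg(7)=4, deg(8)=4, deg(9)=3, deg(10)=5.
Sorted degree sequence of G1: [7, 7, 6, 5, 5, 4, 4, 4, 4, 3, 3].
Degrees in G2: deg(0)=7, deg(1)=8, deg(2)=4, deg(3)=5, deg(4)=5, deg(5)=3, deg(6)=5, deg(7)=5, deg(8)=6, deg(9)=3, deg(10)=3.
Sorted degree sequence of G2: [8, 7, 6, 5, 5, 5, 5, 4, 3, 3, 3].
The (sorted) degree sequence is an isomorphism invariant, so since G1 and G2 have different degree sequences they cannot be isomorphic.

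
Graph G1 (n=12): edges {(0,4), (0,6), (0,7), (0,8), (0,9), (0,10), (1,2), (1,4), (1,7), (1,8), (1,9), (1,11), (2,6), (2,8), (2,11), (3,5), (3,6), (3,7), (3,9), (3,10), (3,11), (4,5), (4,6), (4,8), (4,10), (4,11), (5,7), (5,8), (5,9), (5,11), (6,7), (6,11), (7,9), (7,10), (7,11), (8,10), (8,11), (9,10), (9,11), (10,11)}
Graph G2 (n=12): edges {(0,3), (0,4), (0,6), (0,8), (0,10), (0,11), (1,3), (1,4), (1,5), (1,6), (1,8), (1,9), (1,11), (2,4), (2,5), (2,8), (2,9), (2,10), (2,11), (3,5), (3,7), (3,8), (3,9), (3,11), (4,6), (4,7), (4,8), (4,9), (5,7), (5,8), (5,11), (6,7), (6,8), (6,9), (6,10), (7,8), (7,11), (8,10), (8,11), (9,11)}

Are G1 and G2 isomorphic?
Yes, isomorphic

The graphs are isomorphic.
One valid mapping φ: V(G1) → V(G2): 0→9, 1→0, 2→10, 3→5, 4→4, 5→7, 6→2, 7→11, 8→6, 9→3, 10→1, 11→8

Verify φ preserves adjacency — for each edge of G1, its image is an edge of G2:
  (0,4) → (φ(0),φ(4)) = (4,9) ∈ E(G2) ✓
  (0,6) → (φ(0),φ(6)) = (2,9) ∈ E(G2) ✓
  (0,7) → (φ(0),φ(7)) = (9,11) ∈ E(G2) ✓
  (0,8) → (φ(0),φ(8)) = (6,9) ∈ E(G2) ✓
  (0,9) → (φ(0),φ(9)) = (3,9) ∈ E(G2) ✓
  (0,10) → (φ(0),φ(10)) = (1,9) ∈ E(G2) ✓
  (1,2) → (φ(1),φ(2)) = (0,10) ∈ E(G2) ✓
  (1,4) → (φ(1),φ(4)) = (0,4) ∈ E(G2) ✓
  (1,7) → (φ(1),φ(7)) = (0,11) ∈ E(G2) ✓
  (1,8) → (φ(1),φ(8)) = (0,6) ∈ E(G2) ✓
  (1,9) → (φ(1),φ(9)) = (0,3) ∈ E(G2) ✓
  (1,11) → (φ(1),φ(11)) = (0,8) ∈ E(G2) ✓
  (2,6) → (φ(2),φ(6)) = (2,10) ∈ E(G2) ✓
  (2,8) → (φ(2),φ(8)) = (6,10) ∈ E(G2) ✓
  (2,11) → (φ(2),φ(11)) = (8,10) ∈ E(G2) ✓
  (3,5) → (φ(3),φ(5)) = (5,7) ∈ E(G2) ✓
  (3,6) → (φ(3),φ(6)) = (2,5) ∈ E(G2) ✓
  (3,7) → (φ(3),φ(7)) = (5,11) ∈ E(G2) ✓
  (3,9) → (φ(3),φ(9)) = (3,5) ∈ E(G2) ✓
  (3,10) → (φ(3),φ(10)) = (1,5) ∈ E(G2) ✓
  (3,11) → (φ(3),φ(11)) = (5,8) ∈ E(G2) ✓
  (4,5) → (φ(4),φ(5)) = (4,7) ∈ E(G2) ✓
  (4,6) → (φ(4),φ(6)) = (2,4) ∈ E(G2) ✓
  (4,8) → (φ(4),φ(8)) = (4,6) ∈ E(G2) ✓
  (4,10) → (φ(4),φ(10)) = (1,4) ∈ E(G2) ✓
  (4,11) → (φ(4),φ(11)) = (4,8) ∈ E(G2) ✓
  (5,7) → (φ(5),φ(7)) = (7,11) ∈ E(G2) ✓
  (5,8) → (φ(5),φ(8)) = (6,7) ∈ E(G2) ✓
  (5,9) → (φ(5),φ(9)) = (3,7) ∈ E(G2) ✓
  (5,11) → (φ(5),φ(11)) = (7,8) ∈ E(G2) ✓
  (6,7) → (φ(6),φ(7)) = (2,11) ∈ E(G2) ✓
  (6,11) → (φ(6),φ(11)) = (2,8) ∈ E(G2) ✓
  (7,9) → (φ(7),φ(9)) = (3,11) ∈ E(G2) ✓
  (7,10) → (φ(7),φ(10)) = (1,11) ∈ E(G2) ✓
  (7,11) → (φ(7),φ(11)) = (8,11) ∈ E(G2) ✓
  (8,10) → (φ(8),φ(10)) = (1,6) ∈ E(G2) ✓
  (8,11) → (φ(8),φ(11)) = (6,8) ∈ E(G2) ✓
  (9,10) → (φ(9),φ(10)) = (1,3) ∈ E(G2) ✓
  (9,11) → (φ(9),φ(11)) = (3,8) ∈ E(G2) ✓
  (10,11) → (φ(10),φ(11)) = (1,8) ∈ E(G2) ✓
All 40 edges of G1 map to edges of G2, and |E(G1)| = |E(G2)| = 40, so φ is a bijection on edges as well as vertices. Hence G1 ≅ G2.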